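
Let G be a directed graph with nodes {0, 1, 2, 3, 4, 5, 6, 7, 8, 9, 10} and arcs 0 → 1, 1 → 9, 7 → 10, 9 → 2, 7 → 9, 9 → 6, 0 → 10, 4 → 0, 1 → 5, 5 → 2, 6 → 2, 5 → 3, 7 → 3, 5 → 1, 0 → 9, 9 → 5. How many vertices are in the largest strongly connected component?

{1, 5, 9} are all mutually reachable — one SCC of size 3.
{2} is an SCC by itself.
{3} is an SCC by itself.
{8} is an SCC by itself.
{4} is an SCC by itself.
(and 4 more singleton SCCs)
The largest has 3 vertices.

3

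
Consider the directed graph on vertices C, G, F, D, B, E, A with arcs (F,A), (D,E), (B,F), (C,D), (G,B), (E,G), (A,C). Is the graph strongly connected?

Yes

From F we can reach every vertex (A, B, C, D, E, F, G), and every vertex can reach F (A, B, C, D, E, F, G). So the whole graph is one strongly connected component.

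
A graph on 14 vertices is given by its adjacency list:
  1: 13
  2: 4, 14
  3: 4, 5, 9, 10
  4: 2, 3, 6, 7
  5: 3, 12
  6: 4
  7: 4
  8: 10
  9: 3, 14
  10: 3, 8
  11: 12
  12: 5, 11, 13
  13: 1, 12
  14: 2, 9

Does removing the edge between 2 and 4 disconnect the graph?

After removing 2-4, the path 2-14-9-3-4 still connects them, so the edge is not a bridge.

No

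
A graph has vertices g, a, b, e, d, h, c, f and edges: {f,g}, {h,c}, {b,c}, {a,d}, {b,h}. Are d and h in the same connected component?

No

The component containing d is {a, d}, and h is not in it.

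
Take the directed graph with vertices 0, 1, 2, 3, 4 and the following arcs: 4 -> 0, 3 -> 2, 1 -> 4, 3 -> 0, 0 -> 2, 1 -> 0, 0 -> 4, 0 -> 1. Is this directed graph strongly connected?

There is no directed path from 2 to 3, so the graph is not strongly connected.

No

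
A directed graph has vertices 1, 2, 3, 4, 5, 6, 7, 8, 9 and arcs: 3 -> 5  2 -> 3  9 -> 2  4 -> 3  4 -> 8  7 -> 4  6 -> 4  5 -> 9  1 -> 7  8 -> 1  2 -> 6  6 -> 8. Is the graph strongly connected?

Yes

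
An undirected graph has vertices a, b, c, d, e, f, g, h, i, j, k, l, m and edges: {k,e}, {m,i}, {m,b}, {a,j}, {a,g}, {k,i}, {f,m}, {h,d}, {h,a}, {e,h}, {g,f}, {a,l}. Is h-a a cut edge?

No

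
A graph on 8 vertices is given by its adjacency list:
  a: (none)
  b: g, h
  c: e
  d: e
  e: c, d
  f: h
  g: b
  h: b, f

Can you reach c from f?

No

The component containing f is {b, f, g, h}, and c is not in it.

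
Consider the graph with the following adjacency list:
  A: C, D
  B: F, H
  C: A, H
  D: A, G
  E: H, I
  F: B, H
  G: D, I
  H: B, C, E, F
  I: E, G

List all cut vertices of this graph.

H

Removing H increases the component count from 1 to 2, so H is a cut vertex.
By contrast removing B leaves 1 component; it is not a cut vertex. No other vertex is a cut vertex either.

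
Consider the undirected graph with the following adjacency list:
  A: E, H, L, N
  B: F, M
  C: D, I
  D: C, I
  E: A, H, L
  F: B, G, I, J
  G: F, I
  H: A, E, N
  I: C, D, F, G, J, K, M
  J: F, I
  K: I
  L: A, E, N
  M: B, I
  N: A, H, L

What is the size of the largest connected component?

Starting from A we can reach A, E, H, L, N. That is one component of size 5.
Starting from B we can reach B, C, D, F, G, I, J, K, M. That is one component of size 9.
The largest has 9 vertices.

9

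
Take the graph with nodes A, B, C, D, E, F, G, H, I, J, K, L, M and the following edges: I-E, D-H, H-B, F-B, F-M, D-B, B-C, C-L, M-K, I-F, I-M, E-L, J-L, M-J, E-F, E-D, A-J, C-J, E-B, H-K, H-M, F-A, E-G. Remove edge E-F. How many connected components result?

E and F are still connected via E-I-F, so the component count stays at 1.

1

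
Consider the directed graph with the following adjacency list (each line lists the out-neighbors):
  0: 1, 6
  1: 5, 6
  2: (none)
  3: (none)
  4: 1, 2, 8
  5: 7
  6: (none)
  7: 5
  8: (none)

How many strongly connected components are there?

{5, 7} are all mutually reachable — one SCC of size 2.
{2} is an SCC by itself.
{3} is an SCC by itself.
{8} is an SCC by itself.
{0} is an SCC by itself.
(and 3 more singleton SCCs)
That gives 8 strongly connected components.

8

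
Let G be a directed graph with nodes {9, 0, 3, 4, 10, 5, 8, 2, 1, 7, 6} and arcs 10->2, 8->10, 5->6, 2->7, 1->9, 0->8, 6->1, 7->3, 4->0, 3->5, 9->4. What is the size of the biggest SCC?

11

{0, 1, 2, 3, 4, 5, 6, 7, 8, 9, 10} are all mutually reachable — one SCC of size 11.
The largest has 11 vertices.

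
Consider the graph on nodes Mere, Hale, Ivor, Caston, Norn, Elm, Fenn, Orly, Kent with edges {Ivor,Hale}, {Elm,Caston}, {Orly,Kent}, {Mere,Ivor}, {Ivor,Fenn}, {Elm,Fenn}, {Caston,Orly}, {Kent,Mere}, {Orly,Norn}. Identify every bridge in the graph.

Hale-Ivor, Norn-Orly

The edges on the cycle Elm-Caston-Orly-Kent-Mere-Ivor-Fenn-Elm are not bridges since each lies on that cycle.
But removing Hale-Ivor disconnects Hale from Ivor; removing Orly-Norn disconnects Orly from Norn — these are bridges.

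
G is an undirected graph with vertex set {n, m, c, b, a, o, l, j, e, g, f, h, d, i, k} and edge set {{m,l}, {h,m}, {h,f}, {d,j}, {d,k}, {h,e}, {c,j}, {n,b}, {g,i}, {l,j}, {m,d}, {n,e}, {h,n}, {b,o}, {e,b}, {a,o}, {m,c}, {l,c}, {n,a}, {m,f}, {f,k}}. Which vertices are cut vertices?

h

Removing h increases the component count from 2 to 3, so h is a cut vertex.
By contrast removing i leaves 2 components; it is not a cut vertex. No other vertex is a cut vertex either.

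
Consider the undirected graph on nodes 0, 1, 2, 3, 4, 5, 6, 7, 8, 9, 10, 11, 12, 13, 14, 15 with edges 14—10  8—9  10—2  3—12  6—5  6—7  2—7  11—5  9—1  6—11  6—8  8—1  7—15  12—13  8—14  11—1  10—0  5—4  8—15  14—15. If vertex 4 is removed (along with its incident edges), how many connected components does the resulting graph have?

With 4 gone, the remaining components are: {3, 12, 13}; {0, 1, 2, 5, 6, 7, 8, 9, 10, 11, 14, 15}.
That is 2 components.

2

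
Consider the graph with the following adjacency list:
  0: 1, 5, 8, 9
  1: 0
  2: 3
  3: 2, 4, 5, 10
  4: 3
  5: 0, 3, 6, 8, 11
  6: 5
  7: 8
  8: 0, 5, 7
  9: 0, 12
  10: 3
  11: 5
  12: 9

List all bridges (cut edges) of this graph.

0-1, 0-9, 10-3, 11-5, 12-9, 2-3, 3-4, 3-5, 5-6, 7-8

The edges on the cycle 5-8-0-5 are not bridges since each lies on that cycle.
But removing 3-2 disconnects 3 from 2; removing 0-9 disconnects 0 from 9; removing 8-7 disconnects 8 from 7; removing 0-1 disconnects 0 from 1 — these are bridges.
In total 10 edges are bridges.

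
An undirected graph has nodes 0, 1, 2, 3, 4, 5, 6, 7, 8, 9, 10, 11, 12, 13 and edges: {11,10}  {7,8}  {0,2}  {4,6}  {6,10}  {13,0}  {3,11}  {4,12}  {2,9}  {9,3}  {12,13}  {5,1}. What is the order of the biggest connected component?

Starting from 1 we can reach 1, 5. That is one component of size 2.
Starting from 7 we can reach 7, 8. That is one component of size 2.
Starting from 0 we can reach 0, 2, 3, 4, 6, 9, 10, 11, 12, 13. That is one component of size 10.
The largest has 10 vertices.

10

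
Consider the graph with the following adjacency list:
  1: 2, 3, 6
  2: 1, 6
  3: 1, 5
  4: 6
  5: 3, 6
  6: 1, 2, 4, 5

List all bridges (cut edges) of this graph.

The edges on the cycle 2-6-5-3-1-2 are not bridges since each lies on that cycle.
But removing 4-6 disconnects 4 from 6 — this is a bridge.

4-6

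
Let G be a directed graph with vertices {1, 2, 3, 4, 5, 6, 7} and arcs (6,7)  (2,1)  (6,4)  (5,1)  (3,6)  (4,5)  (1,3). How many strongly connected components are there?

{1, 3, 4, 5, 6} are all mutually reachable — one SCC of size 5.
{7} is an SCC by itself.
{2} is an SCC by itself.
That gives 3 strongly connected components.

3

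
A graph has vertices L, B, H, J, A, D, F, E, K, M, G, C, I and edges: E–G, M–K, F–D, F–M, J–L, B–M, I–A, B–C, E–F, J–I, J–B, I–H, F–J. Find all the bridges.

A-I, B-C, D-F, E-F, E-G, H-I, I-J, J-L, K-M

The edges on the cycle F-J-B-M-F are not bridges since each lies on that cycle.
But removing J–I disconnects J from I; removing F–D disconnects F from D; removing I–A disconnects I from A; removing G–E disconnects G from E — these are bridges.
In total 9 edges are bridges.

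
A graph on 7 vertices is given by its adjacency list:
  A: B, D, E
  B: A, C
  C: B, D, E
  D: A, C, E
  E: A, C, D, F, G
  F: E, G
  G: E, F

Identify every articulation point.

Removing E increases the component count from 1 to 2, so E is a cut vertex.
By contrast removing F leaves 1 component; it is not a cut vertex. No other vertex is a cut vertex either.

E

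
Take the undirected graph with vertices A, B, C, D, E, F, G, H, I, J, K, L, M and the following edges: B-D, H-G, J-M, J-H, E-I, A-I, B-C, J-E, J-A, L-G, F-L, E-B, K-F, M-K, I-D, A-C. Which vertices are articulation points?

J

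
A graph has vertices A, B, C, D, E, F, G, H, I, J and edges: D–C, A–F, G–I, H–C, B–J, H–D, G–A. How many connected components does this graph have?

4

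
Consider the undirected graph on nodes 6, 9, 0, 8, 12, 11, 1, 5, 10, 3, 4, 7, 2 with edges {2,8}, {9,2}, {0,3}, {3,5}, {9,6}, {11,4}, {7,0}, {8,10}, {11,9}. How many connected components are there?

4

12 is isolated — a component by itself.
1 is isolated — a component by itself.
Starting from 0 we can reach 0, 3, 5, 7. That is one component of size 4.
Starting from 2 we can reach 2, 4, 6, 8, 9, 10, 11. That is one component of size 7.
Total: 4 components.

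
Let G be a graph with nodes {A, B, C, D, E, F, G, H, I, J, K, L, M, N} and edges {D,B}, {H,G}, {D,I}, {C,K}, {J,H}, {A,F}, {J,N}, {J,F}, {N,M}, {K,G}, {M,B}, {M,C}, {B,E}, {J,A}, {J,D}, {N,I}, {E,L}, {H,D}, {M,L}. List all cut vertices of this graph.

Removing J increases the component count from 1 to 2, so J is a cut vertex.
By contrast removing D leaves 1 component; it is not a cut vertex. No other vertex is a cut vertex either.

J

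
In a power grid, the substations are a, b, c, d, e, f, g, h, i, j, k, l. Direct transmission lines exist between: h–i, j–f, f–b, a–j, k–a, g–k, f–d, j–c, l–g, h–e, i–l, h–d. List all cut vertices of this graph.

Removing f increases the component count from 1 to 2, so f is a cut vertex.
Removing h increases the component count from 1 to 2, so h is a cut vertex.
Removing j increases the component count from 1 to 2, so j is a cut vertex.
By contrast removing d leaves 1 component; it is not a cut vertex. No other vertex is a cut vertex either.

f, h, j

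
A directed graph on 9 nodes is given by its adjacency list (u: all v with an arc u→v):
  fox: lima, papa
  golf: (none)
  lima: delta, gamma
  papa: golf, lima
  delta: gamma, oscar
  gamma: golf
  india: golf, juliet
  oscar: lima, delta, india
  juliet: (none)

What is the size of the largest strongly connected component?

3

{lima, delta, oscar} are all mutually reachable — one SCC of size 3.
{gamma} is an SCC by itself.
{fox} is an SCC by itself.
{juliet} is an SCC by itself.
{papa} is an SCC by itself.
(and 2 more singleton SCCs)
The largest has 3 vertices.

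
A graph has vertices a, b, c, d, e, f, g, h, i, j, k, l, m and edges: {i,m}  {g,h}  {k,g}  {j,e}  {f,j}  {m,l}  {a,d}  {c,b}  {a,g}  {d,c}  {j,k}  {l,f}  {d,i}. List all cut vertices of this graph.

c, d, g, j

Removing c increases the component count from 1 to 2, so c is a cut vertex.
Removing d increases the component count from 1 to 2, so d is a cut vertex.
Removing g increases the component count from 1 to 2, so g is a cut vertex.
Likewise j is a cut vertex.
By contrast removing m leaves 1 component; it is not a cut vertex. No other vertex is a cut vertex either.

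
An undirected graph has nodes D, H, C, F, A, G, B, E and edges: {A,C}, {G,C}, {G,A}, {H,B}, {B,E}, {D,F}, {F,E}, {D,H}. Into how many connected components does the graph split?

2

Starting from A we can reach A, C, G. That is one component of size 3.
Starting from B we can reach B, D, E, F, H. That is one component of size 5.
Total: 2 components.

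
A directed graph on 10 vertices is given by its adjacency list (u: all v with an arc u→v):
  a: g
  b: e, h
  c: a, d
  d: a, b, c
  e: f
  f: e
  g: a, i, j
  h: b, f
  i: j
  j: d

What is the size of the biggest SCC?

6

{a, c, d, g, i, j} are all mutually reachable — one SCC of size 6.
{e, f} are all mutually reachable — one SCC of size 2.
{b, h} are all mutually reachable — one SCC of size 2.
The largest has 6 vertices.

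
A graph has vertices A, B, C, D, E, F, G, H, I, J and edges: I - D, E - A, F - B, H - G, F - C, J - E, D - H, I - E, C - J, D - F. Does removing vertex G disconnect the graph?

No

Deleting G leaves 1 component (was 1), so G is not a cut vertex.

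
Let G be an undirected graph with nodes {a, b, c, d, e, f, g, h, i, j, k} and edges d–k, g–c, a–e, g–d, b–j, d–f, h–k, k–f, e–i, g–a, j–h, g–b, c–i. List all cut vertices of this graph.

g

Removing g increases the component count from 1 to 2, so g is a cut vertex.
By contrast removing e leaves 1 component; it is not a cut vertex. No other vertex is a cut vertex either.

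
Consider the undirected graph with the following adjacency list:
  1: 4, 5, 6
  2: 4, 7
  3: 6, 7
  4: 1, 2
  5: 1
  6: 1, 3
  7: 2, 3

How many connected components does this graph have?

Starting from 1 we can reach 1, 2, 3, 4, 5, 6, 7. That is one component of size 7.
Total: 1 component.

1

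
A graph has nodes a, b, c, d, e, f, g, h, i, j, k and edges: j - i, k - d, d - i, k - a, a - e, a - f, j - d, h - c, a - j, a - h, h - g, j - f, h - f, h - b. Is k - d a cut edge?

After removing k - d, the path k-a-j-d still connects them, so the edge is not a bridge.

No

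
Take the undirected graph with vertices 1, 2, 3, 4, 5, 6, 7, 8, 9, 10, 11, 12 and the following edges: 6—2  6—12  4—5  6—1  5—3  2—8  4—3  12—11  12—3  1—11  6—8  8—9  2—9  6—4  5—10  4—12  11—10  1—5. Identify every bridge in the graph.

The edges on the cycle 1-5-10-11-1 are not bridges since each lies on that cycle.
Every edge lies on some cycle, so there are no bridges.

none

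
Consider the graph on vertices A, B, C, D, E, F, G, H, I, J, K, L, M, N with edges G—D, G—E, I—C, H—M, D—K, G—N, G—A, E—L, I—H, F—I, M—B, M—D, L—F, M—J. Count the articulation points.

4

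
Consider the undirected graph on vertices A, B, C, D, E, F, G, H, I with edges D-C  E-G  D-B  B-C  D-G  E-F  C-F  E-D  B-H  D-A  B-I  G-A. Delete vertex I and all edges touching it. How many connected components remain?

With I gone, the remaining components are: {A, B, C, D, E, F, G, H}.
That is 1 component.

1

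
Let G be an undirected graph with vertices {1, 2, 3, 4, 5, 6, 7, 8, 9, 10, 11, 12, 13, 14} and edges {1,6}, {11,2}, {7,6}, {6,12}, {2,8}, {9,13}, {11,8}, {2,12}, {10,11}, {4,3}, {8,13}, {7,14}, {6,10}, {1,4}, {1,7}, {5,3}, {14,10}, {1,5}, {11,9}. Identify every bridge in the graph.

none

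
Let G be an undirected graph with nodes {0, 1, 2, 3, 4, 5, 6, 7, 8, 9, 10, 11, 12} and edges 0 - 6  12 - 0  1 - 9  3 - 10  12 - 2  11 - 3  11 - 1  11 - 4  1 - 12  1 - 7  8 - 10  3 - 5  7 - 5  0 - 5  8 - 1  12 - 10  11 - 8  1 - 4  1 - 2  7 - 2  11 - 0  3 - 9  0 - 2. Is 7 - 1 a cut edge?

No

After removing 7 - 1, the path 7-2-1 still connects them, so the edge is not a bridge.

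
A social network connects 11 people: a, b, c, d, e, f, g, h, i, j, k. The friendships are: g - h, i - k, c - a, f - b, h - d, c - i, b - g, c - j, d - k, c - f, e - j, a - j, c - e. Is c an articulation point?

Yes

Deleting c raises the number of components from 1 to 2, so c is a cut vertex.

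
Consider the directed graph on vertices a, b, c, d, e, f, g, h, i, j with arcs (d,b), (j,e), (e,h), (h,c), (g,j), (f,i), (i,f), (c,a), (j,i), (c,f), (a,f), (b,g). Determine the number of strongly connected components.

{f, i} are all mutually reachable — one SCC of size 2.
{c} is an SCC by itself.
{j} is an SCC by itself.
{b} is an SCC by itself.
{a} is an SCC by itself.
(and 4 more singleton SCCs)
That gives 9 strongly connected components.

9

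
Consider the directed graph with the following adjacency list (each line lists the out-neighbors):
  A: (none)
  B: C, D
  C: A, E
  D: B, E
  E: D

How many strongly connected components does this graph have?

2

{B, C, D, E} are all mutually reachable — one SCC of size 4.
{A} is an SCC by itself.
That gives 2 strongly connected components.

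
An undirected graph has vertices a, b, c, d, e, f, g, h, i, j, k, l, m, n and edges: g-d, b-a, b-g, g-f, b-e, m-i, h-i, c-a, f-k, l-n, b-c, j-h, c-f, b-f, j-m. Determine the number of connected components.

Starting from l we can reach l, n. That is one component of size 2.
Starting from h we can reach h, i, j, m. That is one component of size 4.
Starting from a we can reach a, b, c, d, e, f, g, k. That is one component of size 8.
Total: 3 components.

3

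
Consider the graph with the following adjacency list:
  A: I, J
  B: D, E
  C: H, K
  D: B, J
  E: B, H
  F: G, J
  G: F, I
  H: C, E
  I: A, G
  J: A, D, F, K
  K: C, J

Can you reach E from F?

Yes

From F we can reach A, B, C, D, E, F, G, H, I, J, K, which includes E.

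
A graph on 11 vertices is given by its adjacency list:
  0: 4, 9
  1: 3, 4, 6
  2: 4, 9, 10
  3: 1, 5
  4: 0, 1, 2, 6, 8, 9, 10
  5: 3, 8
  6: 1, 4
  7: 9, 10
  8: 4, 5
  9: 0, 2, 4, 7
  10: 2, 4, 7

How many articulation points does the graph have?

Removing 4 increases the component count from 1 to 2, so 4 is a cut vertex.
By contrast removing 3 leaves 1 component; it is not a cut vertex. No other vertex is a cut vertex either.

1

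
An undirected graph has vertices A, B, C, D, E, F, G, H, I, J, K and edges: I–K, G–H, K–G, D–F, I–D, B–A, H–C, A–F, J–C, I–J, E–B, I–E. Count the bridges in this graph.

0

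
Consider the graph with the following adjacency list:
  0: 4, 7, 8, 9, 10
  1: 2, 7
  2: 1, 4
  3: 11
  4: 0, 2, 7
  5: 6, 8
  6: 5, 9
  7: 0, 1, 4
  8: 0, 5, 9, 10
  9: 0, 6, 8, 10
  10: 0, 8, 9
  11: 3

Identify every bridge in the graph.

11-3

The edges on the cycle 0-10-9-0 are not bridges since each lies on that cycle.
But removing 3-11 disconnects 3 from 11 — this is a bridge.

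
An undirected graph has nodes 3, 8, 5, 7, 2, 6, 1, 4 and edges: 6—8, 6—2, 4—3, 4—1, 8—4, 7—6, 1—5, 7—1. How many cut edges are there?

The edges on the cycle 7-6-8-4-1-7 are not bridges since each lies on that cycle.
But removing 1—5 disconnects 1 from 5; removing 6—2 disconnects 6 from 2; removing 4—3 disconnects 4 from 3 — these are bridges.
That makes 3 bridges.

3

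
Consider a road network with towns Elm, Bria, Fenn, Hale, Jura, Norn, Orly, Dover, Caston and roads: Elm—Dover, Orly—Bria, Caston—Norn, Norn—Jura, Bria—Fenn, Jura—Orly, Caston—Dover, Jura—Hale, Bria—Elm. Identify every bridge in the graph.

Bria-Fenn, Hale-Jura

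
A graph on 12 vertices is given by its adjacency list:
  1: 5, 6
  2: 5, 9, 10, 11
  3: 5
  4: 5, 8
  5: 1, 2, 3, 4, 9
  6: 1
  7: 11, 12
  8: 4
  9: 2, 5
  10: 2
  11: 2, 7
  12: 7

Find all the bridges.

The edges on the cycle 2-9-5-2 are not bridges since each lies on that cycle.
But removing 4-8 disconnects 4 from 8; removing 3-5 disconnects 3 from 5; removing 2-11 disconnects 2 from 11; removing 5-4 disconnects 5 from 4 — these are bridges.
In total 9 edges are bridges.

1-5, 1-6, 10-2, 11-2, 11-7, 12-7, 3-5, 4-5, 4-8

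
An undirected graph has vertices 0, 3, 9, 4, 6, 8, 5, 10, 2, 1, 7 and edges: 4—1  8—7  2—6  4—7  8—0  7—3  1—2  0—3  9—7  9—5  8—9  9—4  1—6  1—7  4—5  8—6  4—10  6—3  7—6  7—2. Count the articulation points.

1

Removing 4 increases the component count from 1 to 2, so 4 is a cut vertex.
By contrast removing 9 leaves 1 component; it is not a cut vertex. No other vertex is a cut vertex either.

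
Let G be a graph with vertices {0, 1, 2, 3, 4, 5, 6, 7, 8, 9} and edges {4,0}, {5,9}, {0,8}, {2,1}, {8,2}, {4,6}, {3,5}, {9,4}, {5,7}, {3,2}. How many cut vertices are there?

Removing 2 increases the component count from 1 to 2, so 2 is a cut vertex.
Removing 4 increases the component count from 1 to 2, so 4 is a cut vertex.
Removing 5 increases the component count from 1 to 2, so 5 is a cut vertex.
By contrast removing 1 leaves 1 component; it is not a cut vertex. No other vertex is a cut vertex either.

3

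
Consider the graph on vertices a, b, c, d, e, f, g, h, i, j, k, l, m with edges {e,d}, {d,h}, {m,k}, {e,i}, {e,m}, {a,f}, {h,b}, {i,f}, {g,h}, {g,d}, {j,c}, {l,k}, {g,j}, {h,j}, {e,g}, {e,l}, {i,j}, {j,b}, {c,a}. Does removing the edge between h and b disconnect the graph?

No

After removing h - b, the path h-j-b still connects them, so the edge is not a bridge.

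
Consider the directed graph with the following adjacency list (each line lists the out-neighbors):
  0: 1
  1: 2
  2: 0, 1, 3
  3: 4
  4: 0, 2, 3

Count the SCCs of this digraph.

1

{0, 1, 2, 3, 4} are all mutually reachable — one SCC of size 5.
That gives 1 strongly connected component.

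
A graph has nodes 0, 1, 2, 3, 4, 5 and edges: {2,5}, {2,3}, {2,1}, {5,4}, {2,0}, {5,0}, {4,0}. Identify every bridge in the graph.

1-2, 2-3

The edges on the cycle 2-5-4-0-2 are not bridges since each lies on that cycle.
But removing 1 - 2 disconnects 1 from 2; removing 3 - 2 disconnects 3 from 2 — these are bridges.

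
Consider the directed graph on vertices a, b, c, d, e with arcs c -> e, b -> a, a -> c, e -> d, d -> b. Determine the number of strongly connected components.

1

{a, b, c, d, e} are all mutually reachable — one SCC of size 5.
That gives 1 strongly connected component.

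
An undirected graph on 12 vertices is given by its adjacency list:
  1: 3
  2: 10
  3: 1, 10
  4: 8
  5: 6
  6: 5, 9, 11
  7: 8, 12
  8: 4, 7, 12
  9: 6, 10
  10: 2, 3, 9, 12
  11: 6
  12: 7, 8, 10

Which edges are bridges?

1-3, 10-12, 10-2, 10-3, 10-9, 11-6, 4-8, 5-6, 6-9

The edges on the cycle 8-12-7-8 are not bridges since each lies on that cycle.
But removing 10-9 disconnects 10 from 9; removing 3-10 disconnects 3 from 10; removing 3-1 disconnects 3 from 1; removing 9-6 disconnects 9 from 6 — these are bridges.
In total 9 edges are bridges.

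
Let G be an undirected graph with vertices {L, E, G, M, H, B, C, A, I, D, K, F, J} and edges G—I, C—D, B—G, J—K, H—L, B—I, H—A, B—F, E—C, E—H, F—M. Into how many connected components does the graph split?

3

Starting from J we can reach J, K. That is one component of size 2.
Starting from B we can reach B, F, G, I, M. That is one component of size 5.
Starting from A we can reach A, C, D, E, H, L. That is one component of size 6.
Total: 3 components.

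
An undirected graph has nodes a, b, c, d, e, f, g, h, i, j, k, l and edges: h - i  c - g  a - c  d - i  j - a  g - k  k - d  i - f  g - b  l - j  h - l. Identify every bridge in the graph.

The edges on the cycle h-l-j-a-c-g-k-d-i-h are not bridges since each lies on that cycle.
But removing i - f disconnects i from f; removing b - g disconnects b from g — these are bridges.

b-g, f-i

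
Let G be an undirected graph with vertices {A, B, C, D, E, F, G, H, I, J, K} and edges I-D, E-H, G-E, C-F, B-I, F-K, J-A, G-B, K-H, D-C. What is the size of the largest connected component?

9

Starting from A we can reach A, J. That is one component of size 2.
Starting from B we can reach B, C, D, E, F, G, H, I, K. That is one component of size 9.
The largest has 9 vertices.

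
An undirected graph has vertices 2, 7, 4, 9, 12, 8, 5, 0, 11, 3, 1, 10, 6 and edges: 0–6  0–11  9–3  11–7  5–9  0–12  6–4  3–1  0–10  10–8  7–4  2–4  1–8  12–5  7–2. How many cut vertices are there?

Removing 0 increases the component count from 1 to 2, so 0 is a cut vertex.
By contrast removing 10 leaves 1 component; it is not a cut vertex. No other vertex is a cut vertex either.

1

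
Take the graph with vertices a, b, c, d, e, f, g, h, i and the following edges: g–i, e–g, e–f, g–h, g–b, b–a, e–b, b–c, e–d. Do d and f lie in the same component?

Yes

From d we can reach a, b, c, d, e, f, g, h, i, which includes f.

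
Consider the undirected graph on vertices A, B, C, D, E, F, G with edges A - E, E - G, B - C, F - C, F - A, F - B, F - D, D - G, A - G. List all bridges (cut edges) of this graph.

none

The edges on the cycle F-B-C-F are not bridges since each lies on that cycle.
Every edge lies on some cycle, so there are no bridges.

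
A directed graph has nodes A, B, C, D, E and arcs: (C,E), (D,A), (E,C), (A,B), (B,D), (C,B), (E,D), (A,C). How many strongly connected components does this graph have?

1

{A, B, C, D, E} are all mutually reachable — one SCC of size 5.
That gives 1 strongly connected component.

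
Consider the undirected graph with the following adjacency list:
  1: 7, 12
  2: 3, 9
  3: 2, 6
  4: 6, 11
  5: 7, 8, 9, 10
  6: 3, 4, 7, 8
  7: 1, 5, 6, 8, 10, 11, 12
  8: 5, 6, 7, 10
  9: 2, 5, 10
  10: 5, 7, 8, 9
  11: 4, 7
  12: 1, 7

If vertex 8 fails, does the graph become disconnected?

No

Deleting 8 leaves 1 component (was 1) (its neighbors 5, 6, 7, 10 remain connected to each other), so 8 is not a cut vertex.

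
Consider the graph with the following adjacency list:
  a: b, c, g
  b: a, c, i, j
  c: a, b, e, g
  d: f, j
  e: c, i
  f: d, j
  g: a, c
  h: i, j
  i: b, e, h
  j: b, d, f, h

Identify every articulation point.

Removing j increases the component count from 1 to 2, so j is a cut vertex.
By contrast removing f leaves 1 component; it is not a cut vertex. No other vertex is a cut vertex either.

j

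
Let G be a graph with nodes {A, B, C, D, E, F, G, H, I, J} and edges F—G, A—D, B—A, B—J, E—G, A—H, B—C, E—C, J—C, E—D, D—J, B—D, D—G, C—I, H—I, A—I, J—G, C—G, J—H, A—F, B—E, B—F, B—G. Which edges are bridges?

none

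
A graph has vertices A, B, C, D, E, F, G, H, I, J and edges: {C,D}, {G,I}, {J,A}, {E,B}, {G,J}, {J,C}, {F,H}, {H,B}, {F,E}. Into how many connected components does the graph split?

Starting from B we can reach B, E, F, H. That is one component of size 4.
Starting from A we can reach A, C, D, G, I, J. That is one component of size 6.
Total: 2 components.

2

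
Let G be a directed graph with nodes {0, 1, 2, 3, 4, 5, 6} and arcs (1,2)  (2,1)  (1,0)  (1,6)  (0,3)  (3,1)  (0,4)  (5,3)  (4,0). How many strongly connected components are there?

3

{0, 1, 2, 3, 4} are all mutually reachable — one SCC of size 5.
{6} is an SCC by itself.
{5} is an SCC by itself.
That gives 3 strongly connected components.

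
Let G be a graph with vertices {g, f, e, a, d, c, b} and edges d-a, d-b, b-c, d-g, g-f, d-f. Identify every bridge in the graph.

a-d, b-c, b-d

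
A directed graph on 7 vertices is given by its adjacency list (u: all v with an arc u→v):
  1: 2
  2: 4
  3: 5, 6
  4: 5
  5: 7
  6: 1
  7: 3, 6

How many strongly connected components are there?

1

{1, 2, 3, 4, 5, 6, 7} are all mutually reachable — one SCC of size 7.
That gives 1 strongly connected component.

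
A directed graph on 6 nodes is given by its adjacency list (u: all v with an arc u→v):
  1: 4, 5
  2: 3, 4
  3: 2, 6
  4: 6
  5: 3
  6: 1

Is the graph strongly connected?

Yes

From 5 we can reach every vertex (1, 2, 3, 4, 5, 6), and every vertex can reach 5 (1, 2, 3, 4, 5, 6). So the whole graph is one strongly connected component.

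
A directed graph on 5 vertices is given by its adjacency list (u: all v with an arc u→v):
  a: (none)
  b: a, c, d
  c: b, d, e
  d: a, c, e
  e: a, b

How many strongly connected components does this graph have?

2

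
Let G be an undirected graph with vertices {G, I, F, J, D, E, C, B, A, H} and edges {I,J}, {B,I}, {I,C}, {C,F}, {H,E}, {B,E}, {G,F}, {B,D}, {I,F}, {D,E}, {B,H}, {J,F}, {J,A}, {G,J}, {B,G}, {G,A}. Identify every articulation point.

B

Removing B increases the component count from 1 to 2, so B is a cut vertex.
By contrast removing A leaves 1 component; it is not a cut vertex. No other vertex is a cut vertex either.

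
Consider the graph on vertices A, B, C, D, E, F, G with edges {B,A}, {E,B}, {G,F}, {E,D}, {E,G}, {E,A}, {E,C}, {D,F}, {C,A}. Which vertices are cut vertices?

Removing E increases the component count from 1 to 2, so E is a cut vertex.
By contrast removing C leaves 1 component; it is not a cut vertex. No other vertex is a cut vertex either.

E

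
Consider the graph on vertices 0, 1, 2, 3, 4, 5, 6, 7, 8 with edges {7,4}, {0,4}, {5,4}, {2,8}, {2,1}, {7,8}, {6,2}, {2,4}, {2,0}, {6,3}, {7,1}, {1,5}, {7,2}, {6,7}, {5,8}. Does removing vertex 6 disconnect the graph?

Yes

Deleting 6 raises the number of components from 1 to 2, so 6 is a cut vertex.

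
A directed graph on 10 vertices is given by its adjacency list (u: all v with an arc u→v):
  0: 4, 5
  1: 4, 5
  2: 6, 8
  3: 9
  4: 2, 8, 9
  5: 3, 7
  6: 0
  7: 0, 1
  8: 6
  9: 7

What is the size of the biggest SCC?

{0, 1, 2, 3, 4, 5, 6, 7, 8, 9} are all mutually reachable — one SCC of size 10.
The largest has 10 vertices.

10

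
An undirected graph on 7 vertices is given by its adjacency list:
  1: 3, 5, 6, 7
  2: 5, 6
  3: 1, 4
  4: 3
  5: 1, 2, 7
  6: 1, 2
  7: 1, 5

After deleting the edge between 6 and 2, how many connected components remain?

1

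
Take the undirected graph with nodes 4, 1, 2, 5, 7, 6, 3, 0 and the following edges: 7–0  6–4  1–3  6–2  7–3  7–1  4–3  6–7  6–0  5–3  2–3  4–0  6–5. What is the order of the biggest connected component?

8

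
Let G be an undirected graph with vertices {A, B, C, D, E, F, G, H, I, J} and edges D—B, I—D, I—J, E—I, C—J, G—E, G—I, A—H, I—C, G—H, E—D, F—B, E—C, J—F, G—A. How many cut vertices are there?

1

Removing G increases the component count from 1 to 2, so G is a cut vertex.
By contrast removing H leaves 1 component; it is not a cut vertex. No other vertex is a cut vertex either.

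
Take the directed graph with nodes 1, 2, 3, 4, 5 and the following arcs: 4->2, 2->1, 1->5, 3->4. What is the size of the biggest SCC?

{4} is an SCC by itself.
{5} is an SCC by itself.
{2} is an SCC by itself.
{3} is an SCC by itself.
{1} is an SCC by itself.
The largest has 1 vertex.

1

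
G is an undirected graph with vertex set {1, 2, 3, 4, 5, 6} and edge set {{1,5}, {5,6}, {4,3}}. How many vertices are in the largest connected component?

3

2 is isolated — a component by itself.
Starting from 3 we can reach 3, 4. That is one component of size 2.
Starting from 1 we can reach 1, 5, 6. That is one component of size 3.
The largest has 3 vertices.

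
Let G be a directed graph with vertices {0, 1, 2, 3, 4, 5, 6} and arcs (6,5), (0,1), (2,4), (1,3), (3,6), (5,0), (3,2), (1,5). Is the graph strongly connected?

No

There is no directed path from 2 to 5, so the graph is not strongly connected.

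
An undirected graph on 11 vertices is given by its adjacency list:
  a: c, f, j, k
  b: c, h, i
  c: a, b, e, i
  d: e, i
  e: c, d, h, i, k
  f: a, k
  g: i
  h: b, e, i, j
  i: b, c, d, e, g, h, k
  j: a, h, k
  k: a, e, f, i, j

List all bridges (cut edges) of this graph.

g-i

The edges on the cycle c-a-f-k-e-c are not bridges since each lies on that cycle.
But removing i-g disconnects i from g — this is a bridge.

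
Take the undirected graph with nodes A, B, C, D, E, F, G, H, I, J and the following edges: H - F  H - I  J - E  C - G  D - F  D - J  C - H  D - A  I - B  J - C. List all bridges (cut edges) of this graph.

The edges on the cycle D-J-C-H-F-D are not bridges since each lies on that cycle.
But removing H - I disconnects H from I; removing C - G disconnects C from G; removing B - I disconnects B from I; removing J - E disconnects J from E — these are bridges.
In total 5 edges are bridges.

A-D, B-I, C-G, E-J, H-I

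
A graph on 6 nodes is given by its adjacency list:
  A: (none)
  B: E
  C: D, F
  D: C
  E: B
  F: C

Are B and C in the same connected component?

The component containing B is {B, E}, and C is not in it.

No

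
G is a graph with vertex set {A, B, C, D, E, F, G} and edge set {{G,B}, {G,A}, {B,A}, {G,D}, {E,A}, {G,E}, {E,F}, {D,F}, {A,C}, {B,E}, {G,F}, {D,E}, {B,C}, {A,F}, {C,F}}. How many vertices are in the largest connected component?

7

Starting from A we can reach A, B, C, D, E, F, G. That is one component of size 7.
The largest has 7 vertices.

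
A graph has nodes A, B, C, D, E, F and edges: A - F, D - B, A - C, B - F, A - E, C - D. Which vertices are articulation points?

A

Removing A increases the component count from 1 to 2, so A is a cut vertex.
By contrast removing D leaves 1 component; it is not a cut vertex. No other vertex is a cut vertex either.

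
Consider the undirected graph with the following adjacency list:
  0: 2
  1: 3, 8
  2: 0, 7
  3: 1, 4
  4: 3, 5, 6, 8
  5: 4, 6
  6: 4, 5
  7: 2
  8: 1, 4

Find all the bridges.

0-2, 2-7

The edges on the cycle 4-5-6-4 are not bridges since each lies on that cycle.
But removing 0-2 disconnects 0 from 2; removing 7-2 disconnects 7 from 2 — these are bridges.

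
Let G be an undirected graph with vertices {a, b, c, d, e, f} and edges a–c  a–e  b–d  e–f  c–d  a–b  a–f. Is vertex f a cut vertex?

Deleting f leaves 1 component (was 1) (its neighbors a, e remain connected to each other), so f is not a cut vertex.

No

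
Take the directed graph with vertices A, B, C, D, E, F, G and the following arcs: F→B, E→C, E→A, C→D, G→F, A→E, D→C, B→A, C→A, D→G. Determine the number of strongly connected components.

1

{A, B, C, D, E, F, G} are all mutually reachable — one SCC of size 7.
That gives 1 strongly connected component.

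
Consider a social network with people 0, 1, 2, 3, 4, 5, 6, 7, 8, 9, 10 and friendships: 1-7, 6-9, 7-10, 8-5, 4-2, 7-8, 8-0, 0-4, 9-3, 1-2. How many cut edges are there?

The edges on the cycle 1-7-8-0-4-2-1 are not bridges since each lies on that cycle.
But removing 7-10 disconnects 7 from 10; removing 8-5 disconnects 8 from 5; removing 6-9 disconnects 6 from 9; removing 9-3 disconnects 9 from 3 — these are bridges.
That makes 4 bridges.

4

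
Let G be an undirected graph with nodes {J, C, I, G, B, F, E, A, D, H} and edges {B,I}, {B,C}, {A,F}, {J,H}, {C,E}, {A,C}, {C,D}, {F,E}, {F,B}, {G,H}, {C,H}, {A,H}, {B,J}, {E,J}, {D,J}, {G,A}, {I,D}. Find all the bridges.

The edges on the cycle A-F-B-I-D-C-A are not bridges since each lies on that cycle.
Every edge lies on some cycle, so there are no bridges.

none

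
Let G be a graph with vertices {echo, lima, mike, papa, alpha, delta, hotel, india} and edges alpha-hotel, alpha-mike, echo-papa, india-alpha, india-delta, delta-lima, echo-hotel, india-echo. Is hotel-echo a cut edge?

No

After removing hotel-echo, the path hotel-alpha-india-echo still connects them, so the edge is not a bridge.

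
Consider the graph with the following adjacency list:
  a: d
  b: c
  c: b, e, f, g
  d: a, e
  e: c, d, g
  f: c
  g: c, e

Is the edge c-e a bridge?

After removing c-e, the path c-g-e still connects them, so the edge is not a bridge.

No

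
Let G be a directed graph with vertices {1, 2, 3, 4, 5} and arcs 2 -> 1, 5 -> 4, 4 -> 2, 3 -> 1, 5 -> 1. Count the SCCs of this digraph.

{2} is an SCC by itself.
{5} is an SCC by itself.
{3} is an SCC by itself.
{1} is an SCC by itself.
{4} is an SCC by itself.
That gives 5 strongly connected components.

5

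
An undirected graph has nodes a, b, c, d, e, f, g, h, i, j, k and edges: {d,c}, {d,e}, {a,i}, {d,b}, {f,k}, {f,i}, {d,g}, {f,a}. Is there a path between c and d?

Yes

From c we can reach b, c, d, e, g, which includes d.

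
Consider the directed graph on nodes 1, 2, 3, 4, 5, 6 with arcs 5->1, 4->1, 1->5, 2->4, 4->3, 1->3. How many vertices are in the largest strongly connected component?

2

{1, 5} are all mutually reachable — one SCC of size 2.
{2} is an SCC by itself.
{6} is an SCC by itself.
{3} is an SCC by itself.
{4} is an SCC by itself.
The largest has 2 vertices.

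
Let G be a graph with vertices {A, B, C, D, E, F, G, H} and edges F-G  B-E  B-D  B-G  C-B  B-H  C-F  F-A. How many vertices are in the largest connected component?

8

Starting from A we can reach A, B, C, D, E, F, G, H. That is one component of size 8.
The largest has 8 vertices.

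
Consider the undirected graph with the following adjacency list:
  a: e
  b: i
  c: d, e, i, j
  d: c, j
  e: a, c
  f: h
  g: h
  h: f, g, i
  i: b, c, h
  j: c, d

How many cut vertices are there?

4

Removing c increases the component count from 1 to 3, so c is a cut vertex.
Removing e increases the component count from 1 to 2, so e is a cut vertex.
Removing h increases the component count from 1 to 3, so h is a cut vertex.
Likewise i is a cut vertex.
By contrast removing d leaves 1 component; it is not a cut vertex. No other vertex is a cut vertex either.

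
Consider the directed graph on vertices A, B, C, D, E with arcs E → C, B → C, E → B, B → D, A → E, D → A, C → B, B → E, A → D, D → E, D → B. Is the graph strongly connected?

From E we can reach every vertex (A, B, C, D, E), and every vertex can reach E (A, B, C, D, E). So the whole graph is one strongly connected component.

Yes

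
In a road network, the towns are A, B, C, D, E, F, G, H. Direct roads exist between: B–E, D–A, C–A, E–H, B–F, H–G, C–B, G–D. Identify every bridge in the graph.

B-F

The edges on the cycle C-B-E-H-G-D-A-C are not bridges since each lies on that cycle.
But removing B–F disconnects B from F — this is a bridge.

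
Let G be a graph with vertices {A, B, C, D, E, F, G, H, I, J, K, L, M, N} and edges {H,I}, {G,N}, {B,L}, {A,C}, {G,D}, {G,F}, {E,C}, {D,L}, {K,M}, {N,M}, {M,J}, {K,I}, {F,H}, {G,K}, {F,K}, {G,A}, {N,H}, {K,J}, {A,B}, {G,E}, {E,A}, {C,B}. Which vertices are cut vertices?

G

Removing G increases the component count from 1 to 2, so G is a cut vertex.
By contrast removing E leaves 1 component; it is not a cut vertex. No other vertex is a cut vertex either.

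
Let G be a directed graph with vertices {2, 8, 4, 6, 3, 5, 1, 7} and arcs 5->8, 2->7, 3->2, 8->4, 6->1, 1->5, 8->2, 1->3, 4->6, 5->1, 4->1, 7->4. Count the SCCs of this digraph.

1

{1, 2, 3, 4, 5, 6, 7, 8} are all mutually reachable — one SCC of size 8.
That gives 1 strongly connected component.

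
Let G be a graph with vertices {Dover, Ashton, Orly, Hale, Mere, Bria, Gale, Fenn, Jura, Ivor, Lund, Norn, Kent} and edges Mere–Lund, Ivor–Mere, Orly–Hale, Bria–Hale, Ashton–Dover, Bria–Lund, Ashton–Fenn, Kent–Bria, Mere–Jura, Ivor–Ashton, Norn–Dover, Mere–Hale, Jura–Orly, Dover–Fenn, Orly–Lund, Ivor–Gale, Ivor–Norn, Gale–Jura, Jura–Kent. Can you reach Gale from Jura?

From Jura we can reach Bria, Fenn, Gale, Hale, Ivor, Jura, Kent, Lund, Mere, Norn, Orly, Dover, Ashton, which includes Gale.

Yes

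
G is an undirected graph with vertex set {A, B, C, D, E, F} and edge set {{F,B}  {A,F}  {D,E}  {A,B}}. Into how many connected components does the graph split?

C is isolated — a component by itself.
Starting from D we can reach D, E. That is one component of size 2.
Starting from A we can reach A, B, F. That is one component of size 3.
Total: 3 components.

3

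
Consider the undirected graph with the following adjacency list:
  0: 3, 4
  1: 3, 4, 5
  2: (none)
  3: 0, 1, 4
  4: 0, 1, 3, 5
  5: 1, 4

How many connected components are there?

2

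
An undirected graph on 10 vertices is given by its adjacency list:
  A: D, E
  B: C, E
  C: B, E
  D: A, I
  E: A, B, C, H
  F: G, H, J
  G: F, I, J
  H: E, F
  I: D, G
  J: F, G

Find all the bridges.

none

The edges on the cycle E-C-B-E are not bridges since each lies on that cycle.
Every edge lies on some cycle, so there are no bridges.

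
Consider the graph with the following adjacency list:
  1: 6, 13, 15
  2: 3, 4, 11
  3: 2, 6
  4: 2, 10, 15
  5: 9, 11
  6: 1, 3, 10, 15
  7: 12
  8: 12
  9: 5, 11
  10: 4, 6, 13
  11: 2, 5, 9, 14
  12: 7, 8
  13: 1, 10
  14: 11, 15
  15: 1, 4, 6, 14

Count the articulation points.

Removing 11 increases the component count from 2 to 3, so 11 is a cut vertex.
Removing 12 increases the component count from 2 to 3, so 12 is a cut vertex.
By contrast removing 5 leaves 2 components; it is not a cut vertex. No other vertex is a cut vertex either.

2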